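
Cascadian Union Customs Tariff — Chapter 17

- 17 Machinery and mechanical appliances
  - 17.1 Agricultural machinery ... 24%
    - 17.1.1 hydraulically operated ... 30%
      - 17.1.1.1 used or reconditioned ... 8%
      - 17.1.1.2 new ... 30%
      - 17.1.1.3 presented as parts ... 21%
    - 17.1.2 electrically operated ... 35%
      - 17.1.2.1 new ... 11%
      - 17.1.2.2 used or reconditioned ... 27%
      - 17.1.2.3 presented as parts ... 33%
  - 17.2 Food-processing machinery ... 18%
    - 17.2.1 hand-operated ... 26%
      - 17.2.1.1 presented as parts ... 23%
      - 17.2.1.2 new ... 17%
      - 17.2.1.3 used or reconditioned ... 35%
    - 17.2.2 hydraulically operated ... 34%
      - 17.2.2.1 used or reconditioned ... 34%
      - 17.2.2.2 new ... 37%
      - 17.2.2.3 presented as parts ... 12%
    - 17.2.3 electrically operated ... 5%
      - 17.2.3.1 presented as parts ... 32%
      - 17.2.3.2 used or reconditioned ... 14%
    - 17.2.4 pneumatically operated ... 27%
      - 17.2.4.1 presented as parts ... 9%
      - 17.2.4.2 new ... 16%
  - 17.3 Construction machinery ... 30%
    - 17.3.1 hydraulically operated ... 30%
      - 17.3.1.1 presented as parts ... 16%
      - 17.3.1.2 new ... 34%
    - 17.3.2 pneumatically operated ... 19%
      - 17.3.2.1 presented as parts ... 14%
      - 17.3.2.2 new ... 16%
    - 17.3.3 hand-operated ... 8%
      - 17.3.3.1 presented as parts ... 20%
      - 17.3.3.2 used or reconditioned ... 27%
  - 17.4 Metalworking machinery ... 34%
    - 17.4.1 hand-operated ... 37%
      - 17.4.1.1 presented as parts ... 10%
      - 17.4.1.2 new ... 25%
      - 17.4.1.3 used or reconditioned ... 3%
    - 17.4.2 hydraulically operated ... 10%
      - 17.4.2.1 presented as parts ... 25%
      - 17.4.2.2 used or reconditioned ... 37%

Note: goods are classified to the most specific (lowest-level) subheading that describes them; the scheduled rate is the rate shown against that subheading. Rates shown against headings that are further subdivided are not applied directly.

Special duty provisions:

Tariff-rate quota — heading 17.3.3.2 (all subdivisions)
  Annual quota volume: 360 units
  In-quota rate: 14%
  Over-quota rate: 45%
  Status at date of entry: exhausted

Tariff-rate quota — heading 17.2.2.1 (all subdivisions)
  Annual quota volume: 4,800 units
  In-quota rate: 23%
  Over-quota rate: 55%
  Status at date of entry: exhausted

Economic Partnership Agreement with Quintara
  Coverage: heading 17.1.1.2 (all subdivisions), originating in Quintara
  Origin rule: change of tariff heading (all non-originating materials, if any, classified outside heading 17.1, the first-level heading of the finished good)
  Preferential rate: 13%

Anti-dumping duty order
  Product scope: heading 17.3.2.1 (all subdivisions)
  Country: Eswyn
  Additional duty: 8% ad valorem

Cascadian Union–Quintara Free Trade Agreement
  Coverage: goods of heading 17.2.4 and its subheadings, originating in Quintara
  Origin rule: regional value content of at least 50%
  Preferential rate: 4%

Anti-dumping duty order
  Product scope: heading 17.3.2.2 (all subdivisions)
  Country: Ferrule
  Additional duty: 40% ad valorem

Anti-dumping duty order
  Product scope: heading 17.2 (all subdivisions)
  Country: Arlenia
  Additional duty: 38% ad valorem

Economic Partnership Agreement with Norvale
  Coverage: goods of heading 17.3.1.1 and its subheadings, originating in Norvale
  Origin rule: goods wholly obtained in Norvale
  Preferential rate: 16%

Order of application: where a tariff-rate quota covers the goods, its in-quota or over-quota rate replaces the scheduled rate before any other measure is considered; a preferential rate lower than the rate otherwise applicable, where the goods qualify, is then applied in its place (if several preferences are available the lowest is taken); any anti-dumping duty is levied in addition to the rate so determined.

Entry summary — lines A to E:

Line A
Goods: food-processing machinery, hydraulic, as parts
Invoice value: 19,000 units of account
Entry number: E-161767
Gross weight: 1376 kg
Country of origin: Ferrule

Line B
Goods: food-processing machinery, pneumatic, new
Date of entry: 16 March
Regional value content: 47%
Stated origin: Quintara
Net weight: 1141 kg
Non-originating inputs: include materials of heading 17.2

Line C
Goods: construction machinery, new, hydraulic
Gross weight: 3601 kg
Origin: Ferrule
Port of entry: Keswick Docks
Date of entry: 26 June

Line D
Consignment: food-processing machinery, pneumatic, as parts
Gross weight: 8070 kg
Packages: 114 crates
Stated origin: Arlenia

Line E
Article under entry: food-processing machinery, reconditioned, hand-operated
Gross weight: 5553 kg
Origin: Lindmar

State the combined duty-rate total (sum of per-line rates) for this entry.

144%

Line A: food-processing → 17.2; hydraulic → 17.2.2; as parts → 17.2.2.3. Scheduled 12%. No special measure applies. → 12%.
Line B: food-processing → 17.2; pneumatic → 17.2.4; new → 17.2.4.2. Scheduled 16%. Quintara agreement on 17.1.1.2: 17.2.4.2 not covered; Quintara agreement on 17.2.4: RVC < 50%. → 16%.
Line C: construction → 17.3; hydraulic → 17.3.1; new → 17.3.1.2. Scheduled 34%. No special measure applies. → 34%.
Line D: food-processing → 17.2; pneumatic → 17.2.4; as parts → 17.2.4.1. Scheduled 9%. anti-dumping (Arlenia, 17.2): +38%; total 9% + 38% = 47%. → 47%.
Line E: food-processing → 17.2; hand-operated → 17.2.1; reconditioned → 17.2.1.3. Scheduled 35%. No special measure applies. → 35%.
Sum: 12% + 16% + 34% + 47% + 35% = 144%.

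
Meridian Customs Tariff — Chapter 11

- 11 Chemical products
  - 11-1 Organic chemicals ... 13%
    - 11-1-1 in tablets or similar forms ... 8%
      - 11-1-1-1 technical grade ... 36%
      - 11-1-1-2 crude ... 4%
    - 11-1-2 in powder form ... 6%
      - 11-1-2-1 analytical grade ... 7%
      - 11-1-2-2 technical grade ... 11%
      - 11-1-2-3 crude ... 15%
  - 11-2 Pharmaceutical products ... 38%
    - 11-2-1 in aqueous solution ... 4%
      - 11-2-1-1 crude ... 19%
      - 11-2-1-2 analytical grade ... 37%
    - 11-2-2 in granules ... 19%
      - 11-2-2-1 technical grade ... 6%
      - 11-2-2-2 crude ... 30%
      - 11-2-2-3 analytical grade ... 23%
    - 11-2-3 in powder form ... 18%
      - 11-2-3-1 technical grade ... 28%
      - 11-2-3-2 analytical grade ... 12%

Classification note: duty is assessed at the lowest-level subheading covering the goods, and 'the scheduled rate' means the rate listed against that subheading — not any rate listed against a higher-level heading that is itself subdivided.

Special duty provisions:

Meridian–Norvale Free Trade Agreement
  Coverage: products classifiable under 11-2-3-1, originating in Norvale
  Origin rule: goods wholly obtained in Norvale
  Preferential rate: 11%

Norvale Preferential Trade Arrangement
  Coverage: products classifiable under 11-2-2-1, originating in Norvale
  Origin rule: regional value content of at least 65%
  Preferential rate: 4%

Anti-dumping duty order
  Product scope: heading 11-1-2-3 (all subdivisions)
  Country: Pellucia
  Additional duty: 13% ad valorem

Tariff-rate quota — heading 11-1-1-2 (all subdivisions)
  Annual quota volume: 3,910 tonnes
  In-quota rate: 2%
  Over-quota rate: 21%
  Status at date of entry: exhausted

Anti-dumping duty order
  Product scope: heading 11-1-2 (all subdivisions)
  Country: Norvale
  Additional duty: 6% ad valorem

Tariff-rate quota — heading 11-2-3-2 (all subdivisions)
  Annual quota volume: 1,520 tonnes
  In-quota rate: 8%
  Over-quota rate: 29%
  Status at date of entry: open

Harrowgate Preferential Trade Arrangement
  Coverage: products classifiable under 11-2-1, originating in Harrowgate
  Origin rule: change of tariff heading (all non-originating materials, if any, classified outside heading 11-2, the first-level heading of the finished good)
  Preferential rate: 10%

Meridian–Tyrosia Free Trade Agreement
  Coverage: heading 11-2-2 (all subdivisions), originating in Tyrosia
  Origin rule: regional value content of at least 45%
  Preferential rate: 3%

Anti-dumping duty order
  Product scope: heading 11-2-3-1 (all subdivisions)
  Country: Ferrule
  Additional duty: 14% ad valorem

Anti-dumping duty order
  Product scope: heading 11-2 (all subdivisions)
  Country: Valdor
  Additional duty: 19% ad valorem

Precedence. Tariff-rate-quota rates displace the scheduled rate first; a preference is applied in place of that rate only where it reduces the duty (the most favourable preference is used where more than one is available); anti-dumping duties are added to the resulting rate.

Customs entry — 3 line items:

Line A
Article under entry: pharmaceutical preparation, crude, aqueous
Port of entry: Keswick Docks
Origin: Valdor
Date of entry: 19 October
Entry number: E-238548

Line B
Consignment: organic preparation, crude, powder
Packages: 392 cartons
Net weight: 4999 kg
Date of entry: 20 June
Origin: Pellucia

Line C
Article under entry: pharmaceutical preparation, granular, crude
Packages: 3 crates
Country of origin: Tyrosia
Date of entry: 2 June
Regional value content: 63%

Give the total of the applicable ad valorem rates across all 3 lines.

Line A: pharmaceutical → 11-2; aqueous → 11-2-1; crude → 11-2-1-1. Scheduled 19%. anti-dumping (Valdor, 11-2): +19%; total 19% + 19% = 38%. → 38%.
Line B: organic → 11-1; powder → 11-1-2; crude → 11-1-2-3. Scheduled 15%. anti-dumping (Pellucia, 11-1-2-3): +13%; total 15% + 13% = 28%. → 28%.
Line C: pharmaceutical → 11-2; granular → 11-2-2; crude → 11-2-2-2. Scheduled 30%. Tyrosia agreement on 11-2-2: RVC ≥ 45% → 3% available; preferential 3%. → 3%.
Sum: 38% + 28% + 3% = 69%.

69%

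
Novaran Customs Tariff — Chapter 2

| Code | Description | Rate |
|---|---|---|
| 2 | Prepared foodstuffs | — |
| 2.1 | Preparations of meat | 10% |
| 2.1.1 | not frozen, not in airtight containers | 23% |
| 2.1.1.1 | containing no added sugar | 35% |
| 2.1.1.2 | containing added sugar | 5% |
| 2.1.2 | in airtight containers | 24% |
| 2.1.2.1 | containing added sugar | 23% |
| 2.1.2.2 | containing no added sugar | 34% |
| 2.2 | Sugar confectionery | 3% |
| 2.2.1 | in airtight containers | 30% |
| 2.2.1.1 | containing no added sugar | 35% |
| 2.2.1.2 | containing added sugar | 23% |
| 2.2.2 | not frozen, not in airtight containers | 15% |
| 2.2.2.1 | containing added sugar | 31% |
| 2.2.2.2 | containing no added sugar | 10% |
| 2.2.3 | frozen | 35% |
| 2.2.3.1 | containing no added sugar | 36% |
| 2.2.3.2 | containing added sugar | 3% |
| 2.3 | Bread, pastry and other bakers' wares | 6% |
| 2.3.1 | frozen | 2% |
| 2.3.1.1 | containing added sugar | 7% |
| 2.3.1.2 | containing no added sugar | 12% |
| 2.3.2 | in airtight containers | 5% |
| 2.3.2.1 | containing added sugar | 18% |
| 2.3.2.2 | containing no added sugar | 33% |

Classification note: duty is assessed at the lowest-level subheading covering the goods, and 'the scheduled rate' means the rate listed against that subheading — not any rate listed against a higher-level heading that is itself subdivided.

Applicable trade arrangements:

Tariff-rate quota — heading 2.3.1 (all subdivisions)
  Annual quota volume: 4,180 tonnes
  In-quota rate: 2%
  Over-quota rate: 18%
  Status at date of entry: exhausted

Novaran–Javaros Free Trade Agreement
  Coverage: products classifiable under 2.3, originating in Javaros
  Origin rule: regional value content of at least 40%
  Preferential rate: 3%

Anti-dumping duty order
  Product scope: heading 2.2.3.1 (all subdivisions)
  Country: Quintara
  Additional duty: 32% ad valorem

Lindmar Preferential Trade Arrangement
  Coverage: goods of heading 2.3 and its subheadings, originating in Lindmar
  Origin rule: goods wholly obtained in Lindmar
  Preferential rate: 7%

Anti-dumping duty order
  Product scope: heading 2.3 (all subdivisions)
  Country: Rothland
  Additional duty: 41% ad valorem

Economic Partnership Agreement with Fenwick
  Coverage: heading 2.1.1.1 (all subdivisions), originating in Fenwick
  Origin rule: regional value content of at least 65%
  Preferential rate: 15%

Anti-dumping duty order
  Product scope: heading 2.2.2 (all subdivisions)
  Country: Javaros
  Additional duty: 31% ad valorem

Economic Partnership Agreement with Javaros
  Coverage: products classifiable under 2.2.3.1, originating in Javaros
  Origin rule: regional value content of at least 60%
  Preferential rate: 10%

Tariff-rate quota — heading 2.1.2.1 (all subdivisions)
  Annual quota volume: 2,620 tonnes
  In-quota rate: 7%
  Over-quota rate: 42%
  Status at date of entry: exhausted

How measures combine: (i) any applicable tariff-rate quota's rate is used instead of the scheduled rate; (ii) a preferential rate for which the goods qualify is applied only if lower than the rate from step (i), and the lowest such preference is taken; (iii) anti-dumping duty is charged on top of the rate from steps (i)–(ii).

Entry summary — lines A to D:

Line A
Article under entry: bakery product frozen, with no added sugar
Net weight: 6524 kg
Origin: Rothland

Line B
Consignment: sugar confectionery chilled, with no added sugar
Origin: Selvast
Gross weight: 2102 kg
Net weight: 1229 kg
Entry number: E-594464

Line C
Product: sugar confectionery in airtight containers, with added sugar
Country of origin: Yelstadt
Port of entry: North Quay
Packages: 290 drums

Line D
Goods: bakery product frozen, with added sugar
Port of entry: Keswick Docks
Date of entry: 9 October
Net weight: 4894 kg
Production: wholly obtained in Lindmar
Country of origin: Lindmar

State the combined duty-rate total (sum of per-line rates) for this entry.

Line A: bakery product → 2.3; frozen → 2.3.1; with no added sugar → 2.3.1.2. Scheduled 12%. quota on 2.3.1 exhausted → over-quota 18%; anti-dumping (Rothland, 2.3): +41%; total 18% + 41% = 59%. → 59%.
Line B: sugar confectionery → 2.2; chilled → 2.2.2; with no added sugar → 2.2.2.2. Scheduled 10%. No special measure applies. → 10%.
Line C: sugar confectionery → 2.2; in airtight containers → 2.2.1; with added sugar → 2.2.1.2. Scheduled 23%. No special measure applies. → 23%.
Line D: bakery product → 2.3; frozen → 2.3.1; with added sugar → 2.3.1.1. Scheduled 7%. quota on 2.3.1 exhausted → over-quota 18%; Lindmar agreement on 2.3: wholly obtained → 7% available; preferential 7%. → 7%.
Sum: 59% + 10% + 23% + 7% = 99%.

99%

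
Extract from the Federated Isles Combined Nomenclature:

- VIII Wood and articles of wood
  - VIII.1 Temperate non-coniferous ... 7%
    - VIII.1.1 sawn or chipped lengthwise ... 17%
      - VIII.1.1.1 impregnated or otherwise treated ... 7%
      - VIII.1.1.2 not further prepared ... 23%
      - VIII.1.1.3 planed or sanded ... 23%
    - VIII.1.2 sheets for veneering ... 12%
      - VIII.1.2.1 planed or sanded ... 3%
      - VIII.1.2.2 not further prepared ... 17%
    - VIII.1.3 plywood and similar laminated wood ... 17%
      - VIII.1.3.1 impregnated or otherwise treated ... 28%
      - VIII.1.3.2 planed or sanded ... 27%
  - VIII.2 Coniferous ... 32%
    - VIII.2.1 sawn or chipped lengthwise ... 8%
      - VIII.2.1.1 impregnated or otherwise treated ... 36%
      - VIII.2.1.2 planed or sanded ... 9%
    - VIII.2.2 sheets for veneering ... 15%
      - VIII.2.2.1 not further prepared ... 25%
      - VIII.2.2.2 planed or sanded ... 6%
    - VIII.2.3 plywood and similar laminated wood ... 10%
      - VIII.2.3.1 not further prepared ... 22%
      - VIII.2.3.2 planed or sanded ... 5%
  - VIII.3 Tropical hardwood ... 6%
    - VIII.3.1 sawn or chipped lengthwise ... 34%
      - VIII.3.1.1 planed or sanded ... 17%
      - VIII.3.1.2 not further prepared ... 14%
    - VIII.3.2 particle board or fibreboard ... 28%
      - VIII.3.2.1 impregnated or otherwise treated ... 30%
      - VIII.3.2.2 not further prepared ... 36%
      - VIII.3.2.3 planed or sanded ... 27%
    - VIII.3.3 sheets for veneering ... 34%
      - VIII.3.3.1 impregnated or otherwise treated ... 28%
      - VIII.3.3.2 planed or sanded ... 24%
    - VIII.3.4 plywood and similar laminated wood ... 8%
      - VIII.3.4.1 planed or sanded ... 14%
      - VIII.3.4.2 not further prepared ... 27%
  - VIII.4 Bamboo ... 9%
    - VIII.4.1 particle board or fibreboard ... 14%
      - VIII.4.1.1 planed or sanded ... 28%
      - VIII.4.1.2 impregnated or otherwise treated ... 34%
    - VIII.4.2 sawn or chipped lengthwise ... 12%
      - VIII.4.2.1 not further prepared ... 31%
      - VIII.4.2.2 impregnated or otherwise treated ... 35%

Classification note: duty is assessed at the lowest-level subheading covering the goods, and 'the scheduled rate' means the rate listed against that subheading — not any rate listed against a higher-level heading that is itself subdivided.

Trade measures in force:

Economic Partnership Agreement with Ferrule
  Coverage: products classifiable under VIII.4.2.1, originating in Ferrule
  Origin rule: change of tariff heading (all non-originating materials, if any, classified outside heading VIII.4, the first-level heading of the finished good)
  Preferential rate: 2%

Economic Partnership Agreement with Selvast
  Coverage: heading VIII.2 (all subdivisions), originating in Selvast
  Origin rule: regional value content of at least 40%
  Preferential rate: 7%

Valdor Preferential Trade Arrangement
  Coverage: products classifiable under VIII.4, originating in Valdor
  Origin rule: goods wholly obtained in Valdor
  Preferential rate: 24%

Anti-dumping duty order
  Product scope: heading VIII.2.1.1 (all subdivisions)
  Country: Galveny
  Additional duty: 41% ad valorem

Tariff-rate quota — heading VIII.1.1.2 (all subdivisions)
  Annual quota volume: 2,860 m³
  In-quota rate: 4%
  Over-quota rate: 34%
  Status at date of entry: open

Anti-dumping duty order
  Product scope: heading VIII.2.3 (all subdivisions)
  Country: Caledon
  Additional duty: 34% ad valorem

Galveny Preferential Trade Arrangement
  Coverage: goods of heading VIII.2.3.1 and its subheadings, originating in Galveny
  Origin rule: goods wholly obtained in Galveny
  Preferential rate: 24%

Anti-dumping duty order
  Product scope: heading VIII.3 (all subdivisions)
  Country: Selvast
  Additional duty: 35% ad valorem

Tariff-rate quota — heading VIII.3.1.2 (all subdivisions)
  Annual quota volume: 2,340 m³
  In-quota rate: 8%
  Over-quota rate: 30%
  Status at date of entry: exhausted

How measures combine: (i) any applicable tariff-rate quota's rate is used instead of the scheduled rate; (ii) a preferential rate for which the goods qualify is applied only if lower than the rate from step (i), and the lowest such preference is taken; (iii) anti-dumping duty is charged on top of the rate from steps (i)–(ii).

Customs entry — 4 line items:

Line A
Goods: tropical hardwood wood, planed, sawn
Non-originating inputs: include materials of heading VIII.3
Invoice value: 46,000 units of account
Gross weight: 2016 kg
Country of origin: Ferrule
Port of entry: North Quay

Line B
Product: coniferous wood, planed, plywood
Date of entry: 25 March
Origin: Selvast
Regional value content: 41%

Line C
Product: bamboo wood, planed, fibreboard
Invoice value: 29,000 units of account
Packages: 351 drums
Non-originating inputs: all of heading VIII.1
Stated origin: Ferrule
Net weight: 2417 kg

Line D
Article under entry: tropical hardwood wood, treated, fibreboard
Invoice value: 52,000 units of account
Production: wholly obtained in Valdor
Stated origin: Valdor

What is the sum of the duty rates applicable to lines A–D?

Line A: tropical hardwood → VIII.3; sawn → VIII.3.1; planed → VIII.3.1.1. Scheduled 17%. Ferrule agreement on VIII.4.2.1: VIII.3.1.1 not covered. → 17%.
Line B: coniferous → VIII.2; plywood → VIII.2.3; planed → VIII.2.3.2. Scheduled 5%. Selvast agreement on VIII.2: RVC ≥ 40% → 7% available; preference 7% not lower than 5% → no reduction. → 5%.
Line C: bamboo → VIII.4; fibreboard → VIII.4.1; planed → VIII.4.1.1. Scheduled 28%. Ferrule agreement on VIII.4.2.1: VIII.4.1.1 not covered. → 28%.
Line D: tropical hardwood → VIII.3; fibreboard → VIII.3.2; treated → VIII.3.2.1. Scheduled 30%. Valdor agreement on VIII.4: VIII.3.2.1 not covered. → 30%.
Sum: 17% + 5% + 28% + 30% = 80%.

80%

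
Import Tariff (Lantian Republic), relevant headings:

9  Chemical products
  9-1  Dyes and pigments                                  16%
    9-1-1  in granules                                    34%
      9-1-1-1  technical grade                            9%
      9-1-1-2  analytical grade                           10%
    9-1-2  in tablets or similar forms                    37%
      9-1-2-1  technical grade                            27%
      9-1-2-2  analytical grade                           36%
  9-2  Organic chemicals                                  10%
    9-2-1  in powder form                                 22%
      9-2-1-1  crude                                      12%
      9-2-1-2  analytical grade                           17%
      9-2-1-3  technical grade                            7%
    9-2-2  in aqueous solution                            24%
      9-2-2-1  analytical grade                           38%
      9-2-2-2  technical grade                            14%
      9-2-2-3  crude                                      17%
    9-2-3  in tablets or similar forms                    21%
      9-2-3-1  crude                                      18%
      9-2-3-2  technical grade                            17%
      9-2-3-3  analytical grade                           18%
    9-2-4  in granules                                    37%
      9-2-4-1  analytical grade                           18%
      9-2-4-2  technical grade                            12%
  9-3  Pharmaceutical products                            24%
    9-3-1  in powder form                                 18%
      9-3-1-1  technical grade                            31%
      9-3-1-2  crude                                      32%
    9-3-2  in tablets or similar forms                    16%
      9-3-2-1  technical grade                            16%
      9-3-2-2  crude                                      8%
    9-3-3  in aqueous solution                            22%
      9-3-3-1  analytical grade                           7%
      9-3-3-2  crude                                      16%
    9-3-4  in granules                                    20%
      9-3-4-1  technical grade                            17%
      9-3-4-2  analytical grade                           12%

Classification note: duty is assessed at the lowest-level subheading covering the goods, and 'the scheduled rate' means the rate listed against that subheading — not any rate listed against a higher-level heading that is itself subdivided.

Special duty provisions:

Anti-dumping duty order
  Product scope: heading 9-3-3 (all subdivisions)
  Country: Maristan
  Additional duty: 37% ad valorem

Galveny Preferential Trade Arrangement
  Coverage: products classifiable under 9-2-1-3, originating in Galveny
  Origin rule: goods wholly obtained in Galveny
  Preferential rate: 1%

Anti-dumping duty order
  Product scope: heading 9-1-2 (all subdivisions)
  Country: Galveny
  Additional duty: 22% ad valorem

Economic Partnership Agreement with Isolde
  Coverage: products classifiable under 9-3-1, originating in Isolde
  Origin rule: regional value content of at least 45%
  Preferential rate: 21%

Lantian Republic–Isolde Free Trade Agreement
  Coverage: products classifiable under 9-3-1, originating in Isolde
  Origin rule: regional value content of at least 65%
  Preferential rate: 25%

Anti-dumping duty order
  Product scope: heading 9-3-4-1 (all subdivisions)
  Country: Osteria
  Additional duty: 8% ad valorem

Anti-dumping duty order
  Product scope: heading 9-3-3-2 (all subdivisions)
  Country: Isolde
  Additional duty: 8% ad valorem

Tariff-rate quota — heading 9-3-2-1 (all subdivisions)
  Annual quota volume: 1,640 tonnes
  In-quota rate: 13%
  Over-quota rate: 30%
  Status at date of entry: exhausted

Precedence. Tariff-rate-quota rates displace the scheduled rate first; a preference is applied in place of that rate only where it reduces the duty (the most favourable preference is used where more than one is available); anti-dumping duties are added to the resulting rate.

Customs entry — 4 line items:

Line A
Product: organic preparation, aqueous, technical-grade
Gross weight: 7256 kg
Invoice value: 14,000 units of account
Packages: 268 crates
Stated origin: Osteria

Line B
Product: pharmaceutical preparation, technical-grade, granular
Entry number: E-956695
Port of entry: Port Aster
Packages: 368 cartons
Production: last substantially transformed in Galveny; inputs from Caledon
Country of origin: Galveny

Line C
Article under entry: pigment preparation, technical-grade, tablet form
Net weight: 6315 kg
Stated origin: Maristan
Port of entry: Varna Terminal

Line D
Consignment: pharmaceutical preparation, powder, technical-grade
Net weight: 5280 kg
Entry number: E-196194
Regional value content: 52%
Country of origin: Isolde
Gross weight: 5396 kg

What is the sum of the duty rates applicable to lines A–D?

79%

Line A: organic → 9-2; aqueous → 9-2-2; technical-grade → 9-2-2-2. Scheduled 14%. No special measure applies. → 14%.
Line B: pharmaceutical → 9-3; granular → 9-3-4; technical-grade → 9-3-4-1. Scheduled 17%. Galveny agreement on 9-2-1-3: 9-3-4-1 not covered. → 17%.
Line C: pigment → 9-1; tablet form → 9-1-2; technical-grade → 9-1-2-1. Scheduled 27%. No special measure applies. → 27%.
Line D: pharmaceutical → 9-3; powder → 9-3-1; technical-grade → 9-3-1-1. Scheduled 31%. Isolde agreement on 9-3-1: RVC ≥ 45% → 21% available; Isolde agreement on 9-3-1: RVC < 65%; preferential 21%. → 21%.
Sum: 14% + 17% + 27% + 21% = 79%.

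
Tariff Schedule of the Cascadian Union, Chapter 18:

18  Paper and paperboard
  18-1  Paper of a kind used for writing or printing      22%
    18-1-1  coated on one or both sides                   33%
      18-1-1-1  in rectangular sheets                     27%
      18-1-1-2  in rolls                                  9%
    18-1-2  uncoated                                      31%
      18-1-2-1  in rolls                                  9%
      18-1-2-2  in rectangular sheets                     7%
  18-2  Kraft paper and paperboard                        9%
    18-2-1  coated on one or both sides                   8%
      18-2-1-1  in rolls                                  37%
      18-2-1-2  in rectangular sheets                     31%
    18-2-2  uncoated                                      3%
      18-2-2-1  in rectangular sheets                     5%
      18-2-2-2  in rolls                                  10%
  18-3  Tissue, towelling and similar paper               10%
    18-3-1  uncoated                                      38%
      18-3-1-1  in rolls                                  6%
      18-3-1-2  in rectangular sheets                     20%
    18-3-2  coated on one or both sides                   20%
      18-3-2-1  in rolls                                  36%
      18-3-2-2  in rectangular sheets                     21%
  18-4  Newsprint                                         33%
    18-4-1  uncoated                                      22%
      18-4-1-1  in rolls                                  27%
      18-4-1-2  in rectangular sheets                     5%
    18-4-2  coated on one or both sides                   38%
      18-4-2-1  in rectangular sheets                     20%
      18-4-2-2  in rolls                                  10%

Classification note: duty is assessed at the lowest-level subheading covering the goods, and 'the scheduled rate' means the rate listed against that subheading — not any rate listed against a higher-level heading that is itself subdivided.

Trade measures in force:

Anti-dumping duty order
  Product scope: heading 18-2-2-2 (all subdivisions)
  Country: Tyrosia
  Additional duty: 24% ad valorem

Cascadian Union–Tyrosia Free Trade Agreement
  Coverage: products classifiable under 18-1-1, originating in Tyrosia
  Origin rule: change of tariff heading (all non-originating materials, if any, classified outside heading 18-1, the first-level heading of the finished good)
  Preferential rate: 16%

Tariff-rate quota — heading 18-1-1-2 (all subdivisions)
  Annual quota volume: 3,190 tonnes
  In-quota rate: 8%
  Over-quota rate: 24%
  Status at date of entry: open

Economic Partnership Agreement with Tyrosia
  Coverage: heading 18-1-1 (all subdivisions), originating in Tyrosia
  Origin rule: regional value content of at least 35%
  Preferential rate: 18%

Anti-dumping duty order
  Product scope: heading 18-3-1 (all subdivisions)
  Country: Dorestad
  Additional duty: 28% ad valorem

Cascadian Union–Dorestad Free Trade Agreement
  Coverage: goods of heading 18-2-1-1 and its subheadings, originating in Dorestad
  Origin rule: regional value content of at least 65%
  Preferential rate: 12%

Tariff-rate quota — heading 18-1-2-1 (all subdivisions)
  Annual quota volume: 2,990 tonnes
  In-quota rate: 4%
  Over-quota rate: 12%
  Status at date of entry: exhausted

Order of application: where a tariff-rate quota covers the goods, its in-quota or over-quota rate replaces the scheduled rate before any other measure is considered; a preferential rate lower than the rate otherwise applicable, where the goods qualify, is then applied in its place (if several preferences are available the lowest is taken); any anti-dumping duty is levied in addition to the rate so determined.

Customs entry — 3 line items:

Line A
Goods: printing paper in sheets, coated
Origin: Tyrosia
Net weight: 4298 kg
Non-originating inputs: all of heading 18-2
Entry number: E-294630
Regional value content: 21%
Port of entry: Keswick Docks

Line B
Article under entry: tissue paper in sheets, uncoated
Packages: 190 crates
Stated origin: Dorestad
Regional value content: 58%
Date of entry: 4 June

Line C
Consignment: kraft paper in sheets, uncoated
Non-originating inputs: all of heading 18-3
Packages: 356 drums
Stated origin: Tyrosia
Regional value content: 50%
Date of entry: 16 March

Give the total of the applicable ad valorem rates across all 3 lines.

69%

Line A: printing paper → 18-1; coated → 18-1-1; in sheets → 18-1-1-1. Scheduled 27%. Tyrosia agreement on 18-1-1: CTH met → 16% available; Tyrosia agreement on 18-1-1: RVC < 35%; preferential 16%. → 16%.
Line B: tissue paper → 18-3; uncoated → 18-3-1; in sheets → 18-3-1-2. Scheduled 20%. Dorestad agreement on 18-2-1-1: 18-3-1-2 not covered; anti-dumping (Dorestad, 18-3-1): +28%; total 20% + 28% = 48%. → 48%.
Line C: kraft paper → 18-2; uncoated → 18-2-2; in sheets → 18-2-2-1. Scheduled 5%. Tyrosia agreement on 18-1-1: 18-2-2-1 not covered; Tyrosia agreement on 18-1-1: 18-2-2-1 not covered. → 5%.
Sum: 16% + 48% + 5% = 69%.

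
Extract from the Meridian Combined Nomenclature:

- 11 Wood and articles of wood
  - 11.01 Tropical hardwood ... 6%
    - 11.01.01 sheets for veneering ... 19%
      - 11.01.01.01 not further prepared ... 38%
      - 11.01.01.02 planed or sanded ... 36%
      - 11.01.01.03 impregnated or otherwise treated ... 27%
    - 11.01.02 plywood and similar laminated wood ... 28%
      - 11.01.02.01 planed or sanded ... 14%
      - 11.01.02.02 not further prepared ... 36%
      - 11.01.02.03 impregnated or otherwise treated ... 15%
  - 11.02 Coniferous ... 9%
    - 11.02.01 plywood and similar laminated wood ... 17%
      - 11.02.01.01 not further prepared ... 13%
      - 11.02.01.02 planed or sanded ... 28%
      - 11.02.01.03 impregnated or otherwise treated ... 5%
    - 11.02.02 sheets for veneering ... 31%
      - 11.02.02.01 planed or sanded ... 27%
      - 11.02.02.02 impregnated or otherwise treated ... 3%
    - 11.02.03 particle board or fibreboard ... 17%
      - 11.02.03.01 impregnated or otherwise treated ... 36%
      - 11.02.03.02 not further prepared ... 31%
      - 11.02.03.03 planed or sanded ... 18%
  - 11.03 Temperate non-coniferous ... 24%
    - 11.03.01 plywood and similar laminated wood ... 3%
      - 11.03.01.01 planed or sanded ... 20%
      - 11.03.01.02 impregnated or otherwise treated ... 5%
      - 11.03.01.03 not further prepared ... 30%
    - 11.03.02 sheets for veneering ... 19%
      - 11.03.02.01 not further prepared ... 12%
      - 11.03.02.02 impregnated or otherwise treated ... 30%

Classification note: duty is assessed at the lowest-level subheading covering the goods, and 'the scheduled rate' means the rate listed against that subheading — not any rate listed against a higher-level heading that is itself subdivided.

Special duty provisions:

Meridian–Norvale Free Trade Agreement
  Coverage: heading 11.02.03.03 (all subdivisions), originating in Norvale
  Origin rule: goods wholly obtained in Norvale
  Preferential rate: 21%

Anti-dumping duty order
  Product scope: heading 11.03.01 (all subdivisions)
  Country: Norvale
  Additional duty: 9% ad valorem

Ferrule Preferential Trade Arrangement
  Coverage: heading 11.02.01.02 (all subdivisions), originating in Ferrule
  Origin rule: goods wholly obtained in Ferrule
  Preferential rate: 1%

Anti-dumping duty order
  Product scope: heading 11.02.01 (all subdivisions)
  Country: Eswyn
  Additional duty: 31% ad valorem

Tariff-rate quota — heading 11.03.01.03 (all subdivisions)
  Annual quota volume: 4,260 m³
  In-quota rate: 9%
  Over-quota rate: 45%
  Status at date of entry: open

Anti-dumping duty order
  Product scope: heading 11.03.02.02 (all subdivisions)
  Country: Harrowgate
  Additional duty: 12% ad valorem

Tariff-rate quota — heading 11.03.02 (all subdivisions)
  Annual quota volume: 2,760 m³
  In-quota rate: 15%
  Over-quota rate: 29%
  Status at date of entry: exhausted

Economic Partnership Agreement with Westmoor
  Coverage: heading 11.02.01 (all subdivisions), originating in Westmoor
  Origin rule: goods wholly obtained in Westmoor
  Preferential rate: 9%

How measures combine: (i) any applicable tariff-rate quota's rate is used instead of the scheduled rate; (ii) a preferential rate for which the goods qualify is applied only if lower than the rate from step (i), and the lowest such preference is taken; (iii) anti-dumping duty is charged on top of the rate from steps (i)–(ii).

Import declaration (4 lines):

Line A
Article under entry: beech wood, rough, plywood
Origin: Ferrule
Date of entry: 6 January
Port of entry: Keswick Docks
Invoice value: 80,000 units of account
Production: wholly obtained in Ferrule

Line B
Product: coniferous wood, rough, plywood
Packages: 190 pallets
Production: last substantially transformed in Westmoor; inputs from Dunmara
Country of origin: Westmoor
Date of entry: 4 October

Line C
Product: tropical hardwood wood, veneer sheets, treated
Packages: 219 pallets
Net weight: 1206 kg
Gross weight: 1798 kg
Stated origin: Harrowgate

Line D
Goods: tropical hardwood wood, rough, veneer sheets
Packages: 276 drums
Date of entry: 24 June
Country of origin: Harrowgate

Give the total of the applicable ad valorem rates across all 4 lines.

Line A: beech → 11.03; plywood → 11.03.01; rough → 11.03.01.03. Scheduled 30%. quota on 11.03.01.03 open → in-quota 9%; Ferrule agreement on 11.02.01.02: 11.03.01.03 not covered. → 9%.
Line B: coniferous → 11.02; plywood → 11.02.01; rough → 11.02.01.01. Scheduled 13%. Westmoor agreement on 11.02.01: not wholly obtained. → 13%.
Line C: tropical hardwood → 11.01; veneer sheets → 11.01.01; treated → 11.01.01.03. Scheduled 27%. No special measure applies. → 27%.
Line D: tropical hardwood → 11.01; veneer sheets → 11.01.01; rough → 11.01.01.01. Scheduled 38%. No special measure applies. → 38%.
Sum: 9% + 13% + 27% + 38% = 87%.

87%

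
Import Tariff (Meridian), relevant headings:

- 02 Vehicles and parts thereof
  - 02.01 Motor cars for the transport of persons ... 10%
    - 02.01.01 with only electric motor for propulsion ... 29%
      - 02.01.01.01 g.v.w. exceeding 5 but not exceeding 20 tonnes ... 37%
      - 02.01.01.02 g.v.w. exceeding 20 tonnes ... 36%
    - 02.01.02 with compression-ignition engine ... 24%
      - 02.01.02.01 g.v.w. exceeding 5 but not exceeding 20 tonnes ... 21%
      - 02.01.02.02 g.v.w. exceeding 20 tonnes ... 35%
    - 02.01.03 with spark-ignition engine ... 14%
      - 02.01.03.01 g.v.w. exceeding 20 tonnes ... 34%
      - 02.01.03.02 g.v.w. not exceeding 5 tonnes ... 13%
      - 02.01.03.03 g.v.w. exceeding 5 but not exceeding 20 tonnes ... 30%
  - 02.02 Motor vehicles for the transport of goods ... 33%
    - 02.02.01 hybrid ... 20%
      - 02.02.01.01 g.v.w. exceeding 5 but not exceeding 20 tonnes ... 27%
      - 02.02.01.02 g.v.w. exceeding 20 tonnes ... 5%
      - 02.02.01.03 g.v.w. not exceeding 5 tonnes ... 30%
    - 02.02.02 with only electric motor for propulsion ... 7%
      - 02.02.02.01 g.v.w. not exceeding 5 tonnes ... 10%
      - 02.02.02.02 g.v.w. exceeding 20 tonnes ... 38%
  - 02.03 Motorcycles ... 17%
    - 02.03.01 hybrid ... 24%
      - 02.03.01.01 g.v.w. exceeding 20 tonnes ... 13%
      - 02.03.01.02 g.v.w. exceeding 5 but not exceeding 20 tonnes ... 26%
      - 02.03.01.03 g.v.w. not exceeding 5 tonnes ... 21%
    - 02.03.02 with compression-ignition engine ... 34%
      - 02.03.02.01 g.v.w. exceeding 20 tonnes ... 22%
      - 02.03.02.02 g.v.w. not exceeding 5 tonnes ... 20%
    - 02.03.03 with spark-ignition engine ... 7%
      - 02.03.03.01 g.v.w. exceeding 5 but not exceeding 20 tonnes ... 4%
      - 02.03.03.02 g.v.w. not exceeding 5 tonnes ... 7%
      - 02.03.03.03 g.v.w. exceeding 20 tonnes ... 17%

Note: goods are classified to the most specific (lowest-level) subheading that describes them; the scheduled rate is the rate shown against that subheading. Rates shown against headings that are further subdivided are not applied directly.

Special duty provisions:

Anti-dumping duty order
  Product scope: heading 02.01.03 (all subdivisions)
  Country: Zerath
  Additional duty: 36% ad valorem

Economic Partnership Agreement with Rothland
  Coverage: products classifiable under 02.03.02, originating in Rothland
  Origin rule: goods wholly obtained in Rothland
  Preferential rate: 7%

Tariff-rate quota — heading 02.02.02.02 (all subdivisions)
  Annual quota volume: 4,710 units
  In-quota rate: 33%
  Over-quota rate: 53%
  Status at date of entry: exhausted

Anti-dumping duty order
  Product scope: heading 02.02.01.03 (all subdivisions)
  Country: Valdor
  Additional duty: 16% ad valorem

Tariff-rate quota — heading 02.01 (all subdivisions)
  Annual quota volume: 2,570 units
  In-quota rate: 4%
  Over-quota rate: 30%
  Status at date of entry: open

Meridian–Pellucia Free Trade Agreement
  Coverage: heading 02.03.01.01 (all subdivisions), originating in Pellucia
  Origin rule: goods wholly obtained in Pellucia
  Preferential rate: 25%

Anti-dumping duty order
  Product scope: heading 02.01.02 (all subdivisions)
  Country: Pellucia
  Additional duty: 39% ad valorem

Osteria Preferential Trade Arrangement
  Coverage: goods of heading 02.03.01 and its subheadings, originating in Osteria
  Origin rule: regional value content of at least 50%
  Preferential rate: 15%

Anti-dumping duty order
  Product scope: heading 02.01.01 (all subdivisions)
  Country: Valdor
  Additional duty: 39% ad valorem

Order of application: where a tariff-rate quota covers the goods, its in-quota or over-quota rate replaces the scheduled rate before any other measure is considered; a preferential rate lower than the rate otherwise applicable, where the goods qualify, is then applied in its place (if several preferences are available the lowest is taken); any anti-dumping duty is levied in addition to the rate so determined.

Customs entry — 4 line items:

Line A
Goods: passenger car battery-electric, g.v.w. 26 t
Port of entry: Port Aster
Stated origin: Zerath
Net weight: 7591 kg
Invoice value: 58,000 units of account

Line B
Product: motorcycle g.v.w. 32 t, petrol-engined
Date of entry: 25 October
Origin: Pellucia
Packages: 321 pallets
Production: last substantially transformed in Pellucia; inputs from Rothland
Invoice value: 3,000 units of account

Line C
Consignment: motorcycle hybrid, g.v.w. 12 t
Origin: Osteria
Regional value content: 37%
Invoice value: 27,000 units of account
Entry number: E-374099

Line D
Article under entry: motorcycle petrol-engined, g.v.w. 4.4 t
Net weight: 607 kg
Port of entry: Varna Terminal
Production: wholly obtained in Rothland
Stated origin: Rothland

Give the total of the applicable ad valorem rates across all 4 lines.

54%

Line A: passenger car → 02.01; battery-electric → 02.01.01; g.v.w. 26 t → 02.01.01.02. Scheduled 36%. quota on 02.01 open → in-quota 4%. → 4%.
Line B: motorcycle → 02.03; petrol-engined → 02.03.03; g.v.w. 32 t → 02.03.03.03. Scheduled 17%. Pellucia agreement on 02.03.01.01: 02.03.03.03 not covered. → 17%.
Line C: motorcycle → 02.03; hybrid → 02.03.01; g.v.w. 12 t → 02.03.01.02. Scheduled 26%. Osteria agreement on 02.03.01: RVC < 50%. → 26%.
Line D: motorcycle → 02.03; petrol-engined → 02.03.03; g.v.w. 4.4 t → 02.03.03.02. Scheduled 7%. Rothland agreement on 02.03.02: 02.03.03.02 not covered. → 7%.
Sum: 4% + 17% + 26% + 7% = 54%.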